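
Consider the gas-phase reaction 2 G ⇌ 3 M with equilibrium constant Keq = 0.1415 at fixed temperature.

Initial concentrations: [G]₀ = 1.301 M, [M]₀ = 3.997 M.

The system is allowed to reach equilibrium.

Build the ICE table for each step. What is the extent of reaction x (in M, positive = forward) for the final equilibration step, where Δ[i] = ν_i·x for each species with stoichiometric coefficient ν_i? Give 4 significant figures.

Q₀ = 37.73 vs Keq = 0.1415 ⇒ Q>K, reverse
Step 1:
                  G         M
  I           1.301     3.997
  C           1.909    -2.863
  E            3.21     1.134
  solve Keq expr → x = -0.9544; check Q = 0.1415

x = -0.9544 M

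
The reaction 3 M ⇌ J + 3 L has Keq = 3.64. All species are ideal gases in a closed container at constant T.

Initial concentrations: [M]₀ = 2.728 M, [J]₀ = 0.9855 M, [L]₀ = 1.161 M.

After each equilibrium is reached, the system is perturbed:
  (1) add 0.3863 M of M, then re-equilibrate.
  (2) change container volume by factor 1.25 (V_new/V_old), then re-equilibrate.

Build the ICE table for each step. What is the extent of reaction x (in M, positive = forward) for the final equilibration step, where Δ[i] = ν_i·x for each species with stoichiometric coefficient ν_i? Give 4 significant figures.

Q₀ = 0.07597 vs Keq = 3.64 ⇒ Q<K, forward
Step 1:
                  M         J         L
  init        2.728    0.9855     1.161
  Δ          -1.101    0.3671     1.101
  eq          1.627     1.353     2.262
  solve Keq expr → x = 0.3671; check Q = 3.64
Then add 0.3863 M of M.
Step 2:
                  M         J         L
  init        2.013     1.353     2.262
  Δ         -0.2074   0.06914    0.2074
  eq          1.805     1.422      2.47
  solve Keq expr → x = 0.06914; check Q = 3.64
Then change container volume by factor 1.25 (V_new/V_old).
Step 3:
                  M         J         L
  init        1.444     1.137     1.976
  Δ        -0.05712   0.01904   0.05712
  eq          1.387     1.156     2.033
  solve Keq expr → x = 0.01904; check Q = 3.64

x = 0.01904 M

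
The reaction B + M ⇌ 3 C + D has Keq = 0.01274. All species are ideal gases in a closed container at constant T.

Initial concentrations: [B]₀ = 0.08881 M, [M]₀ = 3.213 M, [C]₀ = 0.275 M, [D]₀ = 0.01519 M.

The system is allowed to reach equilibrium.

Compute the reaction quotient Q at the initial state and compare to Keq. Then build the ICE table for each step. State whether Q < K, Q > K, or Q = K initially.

Q₀ = 0.001107; Q < K (proceeds forward)

Q₀ = 0.001107 vs Keq = 0.01274 ⇒ Q<K, forward
Step 1:
                   B          M          C          D
  Initial    0.08881      3.213      0.275    0.01519
  Change    -0.03128   -0.03128    0.09384    0.03128
  Equil      0.05753      3.182     0.3688    0.04647
  solve Keq expr → x = 0.03128; check Q = 0.01274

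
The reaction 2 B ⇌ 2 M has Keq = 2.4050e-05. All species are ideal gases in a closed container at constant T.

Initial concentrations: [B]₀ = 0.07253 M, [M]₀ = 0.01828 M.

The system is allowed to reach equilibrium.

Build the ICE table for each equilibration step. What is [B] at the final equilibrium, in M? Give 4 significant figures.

[B]_eq = 0.09037 M

Q₀ = 0.06352 vs Keq = 2.4050e-05 ⇒ Q>K, reverse
Step 1:
                    B           M
  init        0.07253     0.01828
  Δ           0.01784    -0.01784
  eq          0.09037  4.4317e-04
  solve Keq expr → x = -0.008918; check Q = 2.4050e-05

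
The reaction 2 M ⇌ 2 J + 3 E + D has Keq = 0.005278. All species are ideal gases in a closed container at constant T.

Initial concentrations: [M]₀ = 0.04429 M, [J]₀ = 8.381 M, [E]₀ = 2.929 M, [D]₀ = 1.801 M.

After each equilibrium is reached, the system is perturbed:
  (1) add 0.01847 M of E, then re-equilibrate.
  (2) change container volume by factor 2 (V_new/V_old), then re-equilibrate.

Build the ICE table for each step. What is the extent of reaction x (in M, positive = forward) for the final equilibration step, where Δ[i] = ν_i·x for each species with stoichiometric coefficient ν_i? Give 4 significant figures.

x = 0.0193 M

Q₀ = 1.6205e+06 vs Keq = 0.005278 ⇒ Q>K, reverse
Step 1:
                  M         J         E         D
  I         0.04429     8.381     2.929     1.801
  C           1.898    -1.898    -2.847   -0.9489
  E           1.942     6.483   0.08222    0.8521
  solve Keq expr → x = -0.9489; check Q = 0.005278
Then add 0.01847 M of E.
Step 2:
                  M         J         E         D
  I           1.942     6.483    0.1007    0.8521
  C         0.01189  -0.01189  -0.01784 -0.005947
  E           1.954     6.471   0.08285    0.8461
  solve Keq expr → x = -0.005947; check Q = 0.005278
Then change container volume by factor 2 (V_new/V_old).
Step 3:
                  M         J         E         D
  I           0.977     3.236   0.04143    0.4231
  C         -0.0386    0.0386    0.0579    0.0193
  E          0.9384     3.274   0.09933    0.4424
  solve Keq expr → x = 0.0193; check Q = 0.005278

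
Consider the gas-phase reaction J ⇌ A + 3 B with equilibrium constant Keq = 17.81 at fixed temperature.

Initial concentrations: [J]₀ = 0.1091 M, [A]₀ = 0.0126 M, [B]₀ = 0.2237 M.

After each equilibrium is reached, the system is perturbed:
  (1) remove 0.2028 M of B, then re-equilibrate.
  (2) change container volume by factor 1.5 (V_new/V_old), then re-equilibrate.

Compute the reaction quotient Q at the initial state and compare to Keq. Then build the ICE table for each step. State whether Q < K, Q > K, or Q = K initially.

Q₀ = 0.001293; Q < K (proceeds forward)

Q₀ = 0.001293 vs Keq = 17.81 ⇒ Q<K, forward
Step 1:
                    J           A           B
  I            0.1091      0.0126      0.2237
  C            -0.108       0.108       0.324
  E          0.001112      0.1206      0.5477
  solve Keq expr → x = 0.108; check Q = 17.81
Then remove 0.2028 M of B.
Step 2:
                    J           A           B
  I          0.001112      0.1206      0.3449
  C       -8.2651e-04  8.2651e-04     0.00248
  E        2.8568e-04      0.1214      0.3473
  solve Keq expr → x = 8.2651e-04; check Q = 17.81
Then change container volume by factor 1.5 (V_new/V_old).
Step 3:
                    J           A           B
  I        1.9045e-04     0.08094      0.2316
  C       -1.3364e-04  1.3364e-04  4.0091e-04
  E        5.6818e-05     0.08108       0.232
  solve Keq expr → x = 1.3364e-04; check Q = 17.81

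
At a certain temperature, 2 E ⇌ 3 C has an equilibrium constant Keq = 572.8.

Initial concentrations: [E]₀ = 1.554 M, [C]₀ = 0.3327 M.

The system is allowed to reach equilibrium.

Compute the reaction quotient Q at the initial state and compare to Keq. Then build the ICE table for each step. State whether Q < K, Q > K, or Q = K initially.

Q₀ = 0.01525; Q < K (proceeds forward)

Q₀ = 0.01525 vs Keq = 572.8 ⇒ Q<K, forward
Step 1:
                  E         C
  I           1.554    0.3327
  C          -1.396     2.094
  E           0.158     2.427
  solve Keq expr → x = 0.698; check Q = 572.8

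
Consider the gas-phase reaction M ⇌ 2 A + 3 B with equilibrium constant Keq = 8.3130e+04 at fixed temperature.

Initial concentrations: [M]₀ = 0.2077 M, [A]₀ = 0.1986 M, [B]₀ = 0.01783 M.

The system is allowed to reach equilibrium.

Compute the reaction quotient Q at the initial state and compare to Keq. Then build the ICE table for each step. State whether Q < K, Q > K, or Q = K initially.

Q₀ = 1.0764e-06; Q < K (proceeds forward)

Q₀ = 1.0764e-06 vs Keq = 8.3130e+04 ⇒ Q<K, forward
Step 1:
                   M          A          B
  init        0.2077     0.1986    0.01783
  Δ          -0.2077     0.4154     0.6231
  eq      1.1940e-06      0.614     0.6409
  solve Keq expr → x = 0.2077; check Q = 8.3130e+04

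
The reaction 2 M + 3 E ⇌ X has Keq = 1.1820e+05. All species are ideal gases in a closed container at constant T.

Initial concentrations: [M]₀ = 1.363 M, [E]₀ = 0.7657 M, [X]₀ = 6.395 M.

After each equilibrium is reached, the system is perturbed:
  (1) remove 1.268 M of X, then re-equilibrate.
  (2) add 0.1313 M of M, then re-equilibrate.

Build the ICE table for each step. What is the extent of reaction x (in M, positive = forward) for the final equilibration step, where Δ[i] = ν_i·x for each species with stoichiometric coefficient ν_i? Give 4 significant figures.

Q₀ = 7.668 vs Keq = 1.1820e+05 ⇒ Q<K, forward
Step 1:
                   M          E          X
  Initial      1.363     0.7657      6.395
  Change     -0.4827     -0.724     0.2413
  Equil       0.8803    0.04169      6.636
  solve Keq expr → x = 0.2413; check Q = 1.1820e+05
Then remove 1.268 M of X.
Step 2:
                   M          E          X
  Initial     0.8803    0.04169      5.368
  Change   -0.001859  -0.002788 9.2926e-04
  Equil       0.8785     0.0389      5.369
  solve Keq expr → x = 9.2926e-04; check Q = 1.1820e+05
Then add 0.1313 M of M.
Step 3:
                   M          E          X
  Initial       1.01     0.0389      5.369
  Change   -0.002263  -0.003394   0.001131
  Equil        1.008    0.03551       5.37
  solve Keq expr → x = 0.001131; check Q = 1.1820e+05

x = 0.001131 M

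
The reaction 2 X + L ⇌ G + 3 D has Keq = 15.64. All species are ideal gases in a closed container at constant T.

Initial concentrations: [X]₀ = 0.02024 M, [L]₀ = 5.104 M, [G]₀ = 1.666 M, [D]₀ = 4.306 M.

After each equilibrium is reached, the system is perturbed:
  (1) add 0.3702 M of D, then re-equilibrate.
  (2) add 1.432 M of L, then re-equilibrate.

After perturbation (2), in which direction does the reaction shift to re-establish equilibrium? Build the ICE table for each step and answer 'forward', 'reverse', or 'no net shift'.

Direction: forward

Q₀ = 6.3616e+04 vs Keq = 15.64 ⇒ Q>K, reverse
Step 1:
                  X         L         G         D
  I         0.02024     5.104     1.666     4.306
  C          0.7057    0.3528   -0.3528    -1.059
  E          0.7259     5.457     1.313     3.247
  solve Keq expr → x = -0.3528; check Q = 15.64
Then add 0.3702 M of D.
Step 2:
                  X         L         G         D
  I          0.7259     5.457     1.313     3.618
  C         0.07421    0.0371   -0.0371   -0.1113
  E          0.8001     5.494     1.276     3.506
  solve Keq expr → x = -0.0371; check Q = 15.64
Then add 1.432 M of L.
Step 3:
                  X         L         G         D
  I          0.8001     6.926     1.276     3.506
  C        -0.05366  -0.02683   0.02683   0.08049
  E          0.7465     6.899     1.303     3.587
  solve Keq expr → x = 0.02683; check Q = 15.64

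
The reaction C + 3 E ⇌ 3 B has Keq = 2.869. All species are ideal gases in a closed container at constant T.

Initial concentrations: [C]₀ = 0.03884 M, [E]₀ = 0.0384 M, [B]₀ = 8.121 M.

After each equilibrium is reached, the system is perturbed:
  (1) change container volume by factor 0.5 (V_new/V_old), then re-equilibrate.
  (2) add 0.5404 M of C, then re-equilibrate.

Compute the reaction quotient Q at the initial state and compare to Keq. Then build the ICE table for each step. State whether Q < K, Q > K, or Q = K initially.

Q₀ = 2.4353e+08 vs Keq = 2.869 ⇒ Q>K, reverse
Step 1:
                  C         E         B
  I         0.03884    0.0384     8.121
  C           1.085     3.255    -3.255
  E           1.124     3.294     4.866
  solve Keq expr → x = -1.085; check Q = 2.869
Then change container volume by factor 0.5 (V_new/V_old).
Step 2:
                  C         E         B
  I           2.248     6.587     9.732
  C         -0.2465   -0.7395    0.7395
  E           2.001     5.848     10.47
  solve Keq expr → x = 0.2465; check Q = 2.869
Then add 0.5404 M of C.
Step 3:
                  C         E         B
  I           2.542     5.848     10.47
  C        -0.08468    -0.254     0.254
  E           2.457     5.594     10.73
  solve Keq expr → x = 0.08468; check Q = 2.869

Q₀ = 2.4353e+08; Q > K (proceeds reverse)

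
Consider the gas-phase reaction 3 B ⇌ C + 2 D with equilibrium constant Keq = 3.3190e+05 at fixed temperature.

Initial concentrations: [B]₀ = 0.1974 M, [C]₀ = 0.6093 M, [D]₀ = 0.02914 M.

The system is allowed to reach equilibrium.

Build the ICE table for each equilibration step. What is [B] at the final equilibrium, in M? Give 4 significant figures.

[B]_eq = 0.003705 M

Q₀ = 0.06726 vs Keq = 3.3190e+05 ⇒ Q<K, forward
Step 1:
                   B          C          D
  Initial     0.1974     0.6093    0.02914
  Change     -0.1937    0.06457     0.1291
  Equil     0.003705     0.6739     0.1583
  solve Keq expr → x = 0.06457; check Q = 3.3190e+05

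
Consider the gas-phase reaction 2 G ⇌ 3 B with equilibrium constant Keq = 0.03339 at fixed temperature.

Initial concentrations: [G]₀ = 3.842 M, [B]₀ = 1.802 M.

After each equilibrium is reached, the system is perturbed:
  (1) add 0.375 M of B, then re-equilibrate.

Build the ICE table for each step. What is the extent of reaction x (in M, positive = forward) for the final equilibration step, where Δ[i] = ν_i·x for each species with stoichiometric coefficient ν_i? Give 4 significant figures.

Q₀ = 0.3964 vs Keq = 0.03339 ⇒ Q>K, reverse
Step 1:
                   G          B
  I            3.842      1.802
  C           0.6195    -0.9293
  E            4.462     0.8727
  solve Keq expr → x = -0.3098; check Q = 0.03339
Then add 0.375 M of B.
Step 2:
                   G          B
  I            4.462      1.248
  C           0.2302    -0.3452
  E            4.692     0.9025
  solve Keq expr → x = -0.1151; check Q = 0.03339

x = -0.1151 M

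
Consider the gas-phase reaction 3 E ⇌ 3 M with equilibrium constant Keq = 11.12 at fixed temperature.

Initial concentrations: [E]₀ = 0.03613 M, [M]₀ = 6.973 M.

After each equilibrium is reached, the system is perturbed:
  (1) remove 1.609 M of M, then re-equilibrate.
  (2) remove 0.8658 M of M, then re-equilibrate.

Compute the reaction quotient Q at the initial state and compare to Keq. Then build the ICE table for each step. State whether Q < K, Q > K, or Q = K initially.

Q₀ = 7.1888e+06; Q > K (proceeds reverse)

Q₀ = 7.1888e+06 vs Keq = 11.12 ⇒ Q>K, reverse
Step 1:
                    E           M
  init        0.03613       6.973
  Δ             2.133      -2.133
  eq            2.169        4.84
  solve Keq expr → x = -0.7108; check Q = 11.12
Then remove 1.609 M of M.
Step 2:
                    E           M
  init          2.169       3.231
  Δ           -0.4978      0.4978
  eq            1.671       3.729
  solve Keq expr → x = 0.1659; check Q = 11.12
Then remove 0.8658 M of M.
Step 3:
                    E           M
  init          1.671       2.864
  Δ           -0.2679      0.2679
  eq            1.403       3.131
  solve Keq expr → x = 0.08929; check Q = 11.12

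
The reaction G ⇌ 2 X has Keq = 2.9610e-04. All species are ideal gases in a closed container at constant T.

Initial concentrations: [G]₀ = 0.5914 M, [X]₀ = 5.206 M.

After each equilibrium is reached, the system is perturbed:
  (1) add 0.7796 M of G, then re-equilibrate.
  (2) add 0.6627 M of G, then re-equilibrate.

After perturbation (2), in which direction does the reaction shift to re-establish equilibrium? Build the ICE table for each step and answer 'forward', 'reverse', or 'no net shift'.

Direction: forward

Q₀ = 45.83 vs Keq = 2.9610e-04 ⇒ Q>K, reverse
Step 1:
                   G          X
  I           0.5914      5.206
  C            2.588     -5.175
  E            3.179    0.03068
  solve Keq expr → x = -2.588; check Q = 2.9610e-04
Then add 0.7796 M of G.
Step 2:
                   G          X
  I            3.959    0.03068
  C        -0.001774   0.003548
  E            3.957    0.03423
  solve Keq expr → x = 0.001774; check Q = 2.9610e-04
Then add 0.6627 M of G.
Step 3:
                   G          X
  I             4.62    0.03423
  C        -0.001375    0.00275
  E            4.618    0.03698
  solve Keq expr → x = 0.001375; check Q = 2.9610e-04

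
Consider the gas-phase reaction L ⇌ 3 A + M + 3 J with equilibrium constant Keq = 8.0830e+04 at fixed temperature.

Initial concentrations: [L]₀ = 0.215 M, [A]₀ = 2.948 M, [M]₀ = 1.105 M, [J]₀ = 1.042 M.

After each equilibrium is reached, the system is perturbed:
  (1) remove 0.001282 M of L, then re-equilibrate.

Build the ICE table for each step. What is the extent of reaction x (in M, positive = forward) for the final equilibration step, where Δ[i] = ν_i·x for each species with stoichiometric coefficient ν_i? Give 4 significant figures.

x = -0.001244 M

Q₀ = 149 vs Keq = 8.0830e+04 ⇒ Q<K, forward
Step 1:
                   L          A          M          J
  I            0.215      2.948      1.105      1.042
  C          -0.2115     0.6344     0.2115     0.6344
  E         0.003528      3.582      1.316      1.676
  solve Keq expr → x = 0.2115; check Q = 8.0830e+04
Then remove 0.001282 M of L.
Step 2:
                   L          A          M          J
  I         0.002246      3.582      1.316      1.676
  C         0.001244  -0.003733  -0.001244  -0.003733
  E          0.00349      3.579      1.315      1.673
  solve Keq expr → x = -0.001244; check Q = 8.0830e+04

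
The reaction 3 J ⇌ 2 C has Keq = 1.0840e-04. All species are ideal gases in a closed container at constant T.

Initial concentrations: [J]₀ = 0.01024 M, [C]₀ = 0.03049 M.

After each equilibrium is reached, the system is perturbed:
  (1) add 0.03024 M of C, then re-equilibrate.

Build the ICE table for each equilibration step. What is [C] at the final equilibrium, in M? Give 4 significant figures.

[C]_eq = 3.3337e-04 M

Q₀ = 865.8 vs Keq = 1.0840e-04 ⇒ Q>K, reverse
Step 1:
                  J         C
  init      0.01024   0.03049
  Δ         0.04553  -0.03035
  eq        0.05577 1.3712e-04
  solve Keq expr → x = -0.01518; check Q = 1.0840e-04
Then add 0.03024 M of C.
Step 2:
                  J         C
  init      0.05577   0.03038
  Δ         0.04507  -0.03004
  eq         0.1008 3.3337e-04
  solve Keq expr → x = -0.01502; check Q = 1.0840e-04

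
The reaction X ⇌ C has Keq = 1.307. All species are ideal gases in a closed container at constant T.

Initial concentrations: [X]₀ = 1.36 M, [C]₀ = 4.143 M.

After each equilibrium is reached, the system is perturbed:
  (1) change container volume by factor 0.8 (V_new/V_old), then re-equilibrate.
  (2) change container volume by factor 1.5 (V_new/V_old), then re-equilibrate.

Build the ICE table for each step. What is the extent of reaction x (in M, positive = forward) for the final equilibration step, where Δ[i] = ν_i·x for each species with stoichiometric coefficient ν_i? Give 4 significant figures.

x = 0 M

Q₀ = 3.046 vs Keq = 1.307 ⇒ Q>K, reverse
Step 1:
                  X         C
  Initial      1.36     4.143
  Change      1.025    -1.025
  Equil       2.385     3.118
  solve Keq expr → x = -1.025; check Q = 1.307
Then change container volume by factor 0.8 (V_new/V_old).
Step 2:
                  X         C
  Initial     2.982     3.897
  Change          0         0
  Equil       2.982     3.897
  solve Keq expr → x = 0; check Q = 1.307
Then change container volume by factor 1.5 (V_new/V_old).
Step 3:
                  X         C
  Initial     1.988     2.598
  Change          0         0
  Equil       1.988     2.598
  solve Keq expr → x = 0; check Q = 1.307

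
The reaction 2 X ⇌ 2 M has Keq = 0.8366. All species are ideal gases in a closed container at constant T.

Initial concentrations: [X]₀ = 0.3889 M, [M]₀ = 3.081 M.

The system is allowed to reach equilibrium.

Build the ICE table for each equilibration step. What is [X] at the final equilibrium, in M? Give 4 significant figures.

[X]_eq = 1.812 M

Q₀ = 62.76 vs Keq = 0.8366 ⇒ Q>K, reverse
Step 1:
                  X         M
  Initial    0.3889     3.081
  Change      1.423    -1.423
  Equil       1.812     1.658
  solve Keq expr → x = -0.7117; check Q = 0.8366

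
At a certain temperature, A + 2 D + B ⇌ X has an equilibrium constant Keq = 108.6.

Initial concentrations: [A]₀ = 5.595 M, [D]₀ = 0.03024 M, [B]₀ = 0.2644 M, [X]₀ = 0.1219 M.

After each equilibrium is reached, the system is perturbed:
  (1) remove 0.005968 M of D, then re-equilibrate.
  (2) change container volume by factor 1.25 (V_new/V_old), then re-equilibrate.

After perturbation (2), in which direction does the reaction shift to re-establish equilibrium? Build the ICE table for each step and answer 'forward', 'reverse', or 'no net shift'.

Direction: reverse

Q₀ = 90.11 vs Keq = 108.6 ⇒ Q<K, forward
Step 1:
                    A           D           B           X
  init          5.595     0.03024      0.2644      0.1219
  Δ         -0.001243   -0.002486   -0.001243    0.001243
  eq            5.594     0.02775      0.2632      0.1231
  solve Keq expr → x = 0.001243; check Q = 108.6
Then remove 0.005968 M of D.
Step 2:
                    A           D           B           X
  init          5.594     0.02179      0.2632      0.1231
  Δ          0.002753    0.005507    0.002753   -0.002753
  eq            5.597     0.02729      0.2659      0.1204
  solve Keq expr → x = -0.002753; check Q = 108.6
Then change container volume by factor 1.25 (V_new/V_old).
Step 3:
                    A           D           B           X
  init          4.477     0.02183      0.2127     0.09631
  Δ          0.003888    0.007776    0.003888   -0.003888
  eq            4.481     0.02961      0.2166     0.09242
  solve Keq expr → x = -0.003888; check Q = 108.6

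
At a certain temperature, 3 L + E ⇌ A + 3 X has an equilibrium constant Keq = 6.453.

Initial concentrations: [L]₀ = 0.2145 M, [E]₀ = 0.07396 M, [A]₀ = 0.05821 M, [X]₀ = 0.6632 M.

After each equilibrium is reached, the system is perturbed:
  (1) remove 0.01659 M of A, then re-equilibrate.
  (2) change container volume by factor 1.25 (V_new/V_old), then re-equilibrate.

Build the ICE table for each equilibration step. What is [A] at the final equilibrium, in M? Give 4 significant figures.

Q₀ = 23.26 vs Keq = 6.453 ⇒ Q>K, reverse
Step 1:
                    L           E           A           X
  Initial      0.2145     0.07396     0.05821      0.6632
  Change      0.04563     0.01521    -0.01521    -0.04563
  Equil        0.2601     0.08917       0.043      0.6176
  solve Keq expr → x = -0.01521; check Q = 6.453
Then remove 0.01659 M of A.
Step 2:
                    L           E           A           X
  Initial      0.2601     0.08917     0.02641      0.6176
  Change      -0.0152   -0.005065    0.005065      0.0152
  Equil        0.2449      0.0841     0.03148      0.6328
  solve Keq expr → x = 0.005065; check Q = 6.453
Then change container volume by factor 1.25 (V_new/V_old).
Step 3:
                    L           E           A           X
  Initial      0.1959     0.06728     0.02518      0.5062
  Change            0           0           0           0
  Equil        0.1959     0.06728     0.02518      0.5062
  solve Keq expr → x = 0; check Q = 6.453

[A]_eq = 0.02518 M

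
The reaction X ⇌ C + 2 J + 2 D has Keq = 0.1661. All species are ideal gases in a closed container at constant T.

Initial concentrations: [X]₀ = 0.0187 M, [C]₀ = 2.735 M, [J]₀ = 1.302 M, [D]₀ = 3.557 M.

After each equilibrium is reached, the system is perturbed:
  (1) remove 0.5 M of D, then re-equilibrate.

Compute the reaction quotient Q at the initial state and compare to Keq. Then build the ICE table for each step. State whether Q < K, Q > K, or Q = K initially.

Q₀ = 3137 vs Keq = 0.1661 ⇒ Q>K, reverse
Step 1:
                    X           C           J           D
  I            0.0187       2.735       1.302       3.557
  C            0.6041     -0.6041      -1.208      -1.208
  E            0.6228       2.131     0.09381       2.349
  solve Keq expr → x = -0.6041; check Q = 0.1661
Then remove 0.5 M of D.
Step 2:
                    X           C           J           D
  I            0.6228       2.131     0.09381       1.849
  C          -0.01128     0.01128     0.02255     0.02255
  E            0.6115       2.142      0.1164       1.871
  solve Keq expr → x = 0.01128; check Q = 0.1661

Q₀ = 3137; Q > K (proceeds reverse)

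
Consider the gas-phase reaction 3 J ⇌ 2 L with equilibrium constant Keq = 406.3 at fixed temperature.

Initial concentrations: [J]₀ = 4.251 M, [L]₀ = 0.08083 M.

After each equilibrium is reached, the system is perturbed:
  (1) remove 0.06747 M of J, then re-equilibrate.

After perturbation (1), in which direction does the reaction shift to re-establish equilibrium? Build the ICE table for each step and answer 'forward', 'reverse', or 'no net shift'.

Direction: reverse

Q₀ = 8.5050e-05 vs Keq = 406.3 ⇒ Q<K, forward
Step 1:
                  J         L
  init        4.251   0.08083
  Δ          -3.987     2.658
  eq         0.2643     2.739
  solve Keq expr → x = 1.329; check Q = 406.3
Then remove 0.06747 M of J.
Step 2:
                  J         L
  init       0.1968     2.739
  Δ         0.06469  -0.04313
  eq         0.2615     2.696
  solve Keq expr → x = -0.02156; check Q = 406.3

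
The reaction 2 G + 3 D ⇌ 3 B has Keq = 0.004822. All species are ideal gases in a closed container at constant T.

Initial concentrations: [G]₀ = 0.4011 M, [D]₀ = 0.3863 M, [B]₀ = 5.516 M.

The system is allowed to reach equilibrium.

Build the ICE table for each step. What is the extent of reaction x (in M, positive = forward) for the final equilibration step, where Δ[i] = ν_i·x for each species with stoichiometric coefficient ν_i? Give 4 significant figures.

x = -1.323 M

Q₀ = 1.8096e+04 vs Keq = 0.004822 ⇒ Q>K, reverse
Step 1:
                   G          D          B
  Initial     0.4011     0.3863      5.516
  Change       2.646      3.969     -3.969
  Equil        3.047      4.356      1.547
  solve Keq expr → x = -1.323; check Q = 0.004822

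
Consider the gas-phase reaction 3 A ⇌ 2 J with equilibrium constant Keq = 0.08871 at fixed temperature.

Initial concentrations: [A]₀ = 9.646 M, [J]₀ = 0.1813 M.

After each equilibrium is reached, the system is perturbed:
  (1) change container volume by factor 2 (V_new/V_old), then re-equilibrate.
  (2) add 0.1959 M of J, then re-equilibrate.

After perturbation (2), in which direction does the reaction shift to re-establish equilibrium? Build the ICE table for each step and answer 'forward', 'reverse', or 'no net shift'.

Direction: reverse

Q₀ = 3.6623e-05 vs Keq = 0.08871 ⇒ Q<K, forward
Step 1:
                    A           J
  init          9.646      0.1813
  Δ            -4.677       3.118
  eq            4.969       3.299
  solve Keq expr → x = 1.559; check Q = 0.08871
Then change container volume by factor 2 (V_new/V_old).
Step 2:
                    A           J
  init          2.485        1.65
  Δ            0.3464     -0.2309
  eq            2.831       1.419
  solve Keq expr → x = -0.1155; check Q = 0.08871
Then add 0.1959 M of J.
Step 3:
                    A           J
  init          2.831       1.615
  Δ            0.1372    -0.09149
  eq            2.968       1.523
  solve Keq expr → x = -0.04575; check Q = 0.08871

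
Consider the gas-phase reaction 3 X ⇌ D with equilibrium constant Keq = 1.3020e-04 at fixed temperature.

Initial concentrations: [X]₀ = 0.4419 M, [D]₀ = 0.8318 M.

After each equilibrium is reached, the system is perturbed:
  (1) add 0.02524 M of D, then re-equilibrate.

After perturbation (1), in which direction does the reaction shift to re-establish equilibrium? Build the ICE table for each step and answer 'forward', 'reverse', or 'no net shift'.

Q₀ = 9.639 vs Keq = 1.3020e-04 ⇒ Q>K, reverse
Step 1:
                    X           D
  I            0.4419      0.8318
  C             2.486     -0.8285
  E             2.928    0.003267
  solve Keq expr → x = -0.8285; check Q = 1.3020e-04
Then add 0.02524 M of D.
Step 2:
                    X           D
  I             2.928     0.02851
  C           0.07495    -0.02498
  E             3.002    0.003524
  solve Keq expr → x = -0.02498; check Q = 1.3020e-04

Direction: reverse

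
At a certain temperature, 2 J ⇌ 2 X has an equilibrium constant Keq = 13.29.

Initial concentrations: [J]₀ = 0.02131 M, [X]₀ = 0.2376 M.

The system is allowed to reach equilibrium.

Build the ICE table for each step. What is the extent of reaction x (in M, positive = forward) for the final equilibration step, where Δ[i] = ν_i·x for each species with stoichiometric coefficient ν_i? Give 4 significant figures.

x = -0.01721 M

Q₀ = 124.3 vs Keq = 13.29 ⇒ Q>K, reverse
Step 1:
                    J           X
  init        0.02131      0.2376
  Δ           0.03442    -0.03442
  eq          0.05573      0.2032
  solve Keq expr → x = -0.01721; check Q = 13.29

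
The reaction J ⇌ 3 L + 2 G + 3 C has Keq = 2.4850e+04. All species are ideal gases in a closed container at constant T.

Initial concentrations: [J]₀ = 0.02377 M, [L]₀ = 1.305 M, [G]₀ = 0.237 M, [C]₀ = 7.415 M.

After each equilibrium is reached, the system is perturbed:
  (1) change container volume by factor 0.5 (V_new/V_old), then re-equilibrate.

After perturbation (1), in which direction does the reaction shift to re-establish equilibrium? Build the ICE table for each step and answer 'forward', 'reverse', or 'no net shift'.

Direction: reverse

Q₀ = 2141 vs Keq = 2.4850e+04 ⇒ Q<K, forward
Step 1:
                   J          L          G          C
  init       0.02377      1.305      0.237      7.415
  Δ         -0.02046    0.06137    0.04091    0.06137
  eq        0.003313      1.366     0.2779      7.476
  solve Keq expr → x = 0.02046; check Q = 2.4850e+04
Then change container volume by factor 0.5 (V_new/V_old).
Step 2:
                   J          L          G          C
  init      0.006627      2.733     0.5558      14.95
  Δ           0.1309    -0.3928    -0.2618    -0.3928
  eq          0.1375       2.34      0.294      14.56
  solve Keq expr → x = -0.1309; check Q = 2.4850e+04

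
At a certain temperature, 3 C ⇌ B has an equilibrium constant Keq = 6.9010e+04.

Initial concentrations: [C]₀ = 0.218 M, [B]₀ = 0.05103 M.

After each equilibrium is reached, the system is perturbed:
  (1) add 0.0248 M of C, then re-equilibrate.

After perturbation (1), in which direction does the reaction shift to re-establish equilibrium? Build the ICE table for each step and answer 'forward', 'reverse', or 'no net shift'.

Direction: forward

Q₀ = 4.926 vs Keq = 6.9010e+04 ⇒ Q<K, forward
Step 1:
                    C           B
  init          0.218     0.05103
  Δ            -0.206     0.06866
  eq          0.01201      0.1197
  solve Keq expr → x = 0.06866; check Q = 6.9010e+04
Then add 0.0248 M of C.
Step 2:
                    C           B
  init        0.03681      0.1197
  Δ          -0.02453    0.008177
  eq          0.01228      0.1279
  solve Keq expr → x = 0.008177; check Q = 6.9010e+04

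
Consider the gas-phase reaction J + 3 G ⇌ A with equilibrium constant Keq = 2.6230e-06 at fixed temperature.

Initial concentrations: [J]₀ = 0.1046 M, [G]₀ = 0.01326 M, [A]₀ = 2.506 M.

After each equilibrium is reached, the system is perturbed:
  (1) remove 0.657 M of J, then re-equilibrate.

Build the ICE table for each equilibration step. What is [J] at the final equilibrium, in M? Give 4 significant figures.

Q₀ = 1.0276e+07 vs Keq = 2.6230e-06 ⇒ Q>K, reverse
Step 1:
                   J          G          A
  I           0.1046    0.01326      2.506
  C            2.503      7.509     -2.503
  E            2.608      7.523   0.002912
  solve Keq expr → x = -2.503; check Q = 2.6230e-06
Then remove 0.657 M of J.
Step 2:
                   J          G          A
  I            1.951      7.523   0.002912
  C       7.3087e-04   0.002193 -7.3087e-04
  E            1.951      7.525   0.002181
  solve Keq expr → x = -7.3087e-04; check Q = 2.6230e-06

[J]_eq = 1.951 M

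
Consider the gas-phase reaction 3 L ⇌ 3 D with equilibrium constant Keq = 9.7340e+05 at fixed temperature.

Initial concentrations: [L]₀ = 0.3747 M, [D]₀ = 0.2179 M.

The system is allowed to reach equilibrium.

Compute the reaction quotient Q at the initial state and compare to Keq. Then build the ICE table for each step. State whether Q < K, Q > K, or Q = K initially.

Q₀ = 0.1967 vs Keq = 9.7340e+05 ⇒ Q<K, forward
Step 1:
                    L           D
  I            0.3747      0.2179
  C           -0.3688      0.3688
  E           0.00592      0.5867
  solve Keq expr → x = 0.1229; check Q = 9.7340e+05

Q₀ = 0.1967; Q < K (proceeds forward)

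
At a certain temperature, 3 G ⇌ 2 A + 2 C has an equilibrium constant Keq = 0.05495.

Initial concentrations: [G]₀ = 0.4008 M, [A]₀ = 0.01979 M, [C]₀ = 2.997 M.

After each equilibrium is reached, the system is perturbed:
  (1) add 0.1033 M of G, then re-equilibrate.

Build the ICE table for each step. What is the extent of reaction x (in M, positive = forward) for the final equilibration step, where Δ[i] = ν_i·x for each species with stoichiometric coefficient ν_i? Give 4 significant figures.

x = 0.003594 M

Q₀ = 0.05464 vs Keq = 0.05495 ⇒ Q<K, forward
Step 1:
                   G          A          C
  init        0.4008    0.01979      2.997
  Δ       -7.6094e-05 5.0729e-05 5.0729e-05
  eq          0.4007    0.01984      2.997
  solve Keq expr → x = 2.5365e-05; check Q = 0.05495
Then add 0.1033 M of G.
Step 2:
                   G          A          C
  init         0.504    0.01984      2.997
  Δ         -0.01078   0.007189   0.007189
  eq          0.4932    0.02703      3.004
  solve Keq expr → x = 0.003594; check Q = 0.05495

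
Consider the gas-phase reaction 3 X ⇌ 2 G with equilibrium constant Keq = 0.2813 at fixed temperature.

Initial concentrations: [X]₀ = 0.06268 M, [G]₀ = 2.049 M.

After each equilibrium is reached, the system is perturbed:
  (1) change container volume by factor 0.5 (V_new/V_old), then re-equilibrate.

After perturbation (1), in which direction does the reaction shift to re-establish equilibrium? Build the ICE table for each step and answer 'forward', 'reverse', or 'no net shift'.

Q₀ = 1.7049e+04 vs Keq = 0.2813 ⇒ Q>K, reverse
Step 1:
                   X          G
  Initial    0.06268      2.049
  Change       1.508     -1.005
  Equil         1.57      1.044
  solve Keq expr → x = -0.5026; check Q = 0.2813
Then change container volume by factor 0.5 (V_new/V_old).
Step 2:
                   X          G
  Initial      3.141      2.088
  Change     -0.4265     0.2843
  Equil        2.714      2.372
  solve Keq expr → x = 0.1422; check Q = 0.2813

Direction: forward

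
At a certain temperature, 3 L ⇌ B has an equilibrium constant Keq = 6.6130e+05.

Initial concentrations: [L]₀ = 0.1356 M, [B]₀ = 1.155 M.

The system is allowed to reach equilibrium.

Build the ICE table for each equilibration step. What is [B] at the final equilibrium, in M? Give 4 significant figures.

[B]_eq = 1.196 M

Q₀ = 463.2 vs Keq = 6.6130e+05 ⇒ Q<K, forward
Step 1:
                    L           B
  init         0.1356       1.155
  Δ           -0.1234     0.04114
  eq          0.01218       1.196
  solve Keq expr → x = 0.04114; check Q = 6.6130e+05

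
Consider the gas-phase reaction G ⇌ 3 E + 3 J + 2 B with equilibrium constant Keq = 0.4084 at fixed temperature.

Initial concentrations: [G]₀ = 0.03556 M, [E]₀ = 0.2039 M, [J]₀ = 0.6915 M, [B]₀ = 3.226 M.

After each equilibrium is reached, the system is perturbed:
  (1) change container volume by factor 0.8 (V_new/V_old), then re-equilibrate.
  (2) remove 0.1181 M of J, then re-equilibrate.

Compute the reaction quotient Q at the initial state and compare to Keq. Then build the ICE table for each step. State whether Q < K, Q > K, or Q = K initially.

Q₀ = 0.8203; Q > K (proceeds reverse)

Q₀ = 0.8203 vs Keq = 0.4084 ⇒ Q>K, reverse
Step 1:
                    G           E           J           B
  init        0.03556      0.2039      0.6915       3.226
  Δ          0.008034     -0.0241     -0.0241    -0.01607
  eq          0.04359      0.1798      0.6674        3.21
  solve Keq expr → x = -0.008034; check Q = 0.4084
Then change container volume by factor 0.8 (V_new/V_old).
Step 2:
                    G           E           J           B
  init        0.05449      0.2247      0.8342       4.012
  Δ           0.02091    -0.06273    -0.06273    -0.04182
  eq           0.0754       0.162      0.7715       3.971
  solve Keq expr → x = -0.02091; check Q = 0.4084
Then remove 0.1181 M of J.
Step 3:
                    G           E           J           B
  init         0.0754       0.162      0.6534       3.971
  Δ         -0.006151     0.01845     0.01845      0.0123
  eq          0.06925      0.1805      0.6719       3.983
  solve Keq expr → x = 0.006151; check Q = 0.4084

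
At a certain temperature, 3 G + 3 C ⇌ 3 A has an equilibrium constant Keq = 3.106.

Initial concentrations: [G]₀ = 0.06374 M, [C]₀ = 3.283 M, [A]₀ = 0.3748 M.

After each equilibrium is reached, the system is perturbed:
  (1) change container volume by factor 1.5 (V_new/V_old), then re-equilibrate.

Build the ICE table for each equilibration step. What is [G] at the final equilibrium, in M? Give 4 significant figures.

[G]_eq = 0.06908 M

Q₀ = 5.746 vs Keq = 3.106 ⇒ Q>K, reverse
Step 1:
                  G         C         A
  Initial   0.06374     3.283    0.3748
  Change    0.01178   0.01178  -0.01178
  Equil     0.07552     3.295     0.363
  solve Keq expr → x = -0.003925; check Q = 3.106
Then change container volume by factor 1.5 (V_new/V_old).
Step 2:
                  G         C         A
  Initial   0.05034     2.197     0.242
  Change    0.01874   0.01874  -0.01874
  Equil     0.06908     2.215    0.2233
  solve Keq expr → x = -0.006246; check Q = 3.106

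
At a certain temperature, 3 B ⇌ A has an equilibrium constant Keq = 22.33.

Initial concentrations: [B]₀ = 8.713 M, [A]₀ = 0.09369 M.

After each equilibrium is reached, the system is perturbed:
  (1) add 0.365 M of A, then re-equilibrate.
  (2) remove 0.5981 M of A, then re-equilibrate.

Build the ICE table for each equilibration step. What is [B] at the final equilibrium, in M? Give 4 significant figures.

Q₀ = 1.4164e-04 vs Keq = 22.33 ⇒ Q<K, forward
Step 1:
                  B         A
  Initial     8.713   0.09369
  Change     -8.211     2.737
  Equil      0.5023     2.831
  solve Keq expr → x = 2.737; check Q = 22.33
Then add 0.365 M of A.
Step 2:
                  B         A
  Initial    0.5023     3.196
  Change    0.02035 -0.006785
  Equil      0.5227     3.189
  solve Keq expr → x = -0.006785; check Q = 22.33
Then remove 0.5981 M of A.
Step 3:
                  B         A
  Initial    0.5227     2.591
  Change   -0.03425   0.01142
  Equil      0.4884     2.602
  solve Keq expr → x = 0.01142; check Q = 22.33

[B]_eq = 0.4884 M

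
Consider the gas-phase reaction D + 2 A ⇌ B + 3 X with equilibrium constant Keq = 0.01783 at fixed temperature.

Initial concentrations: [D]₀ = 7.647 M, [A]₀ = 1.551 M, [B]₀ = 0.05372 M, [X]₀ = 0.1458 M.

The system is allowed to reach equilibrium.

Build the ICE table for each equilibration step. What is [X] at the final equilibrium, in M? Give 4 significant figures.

Q₀ = 9.0509e-06 vs Keq = 0.01783 ⇒ Q<K, forward
Step 1:
                  D         A         B         X
  init        7.647     1.551   0.05372    0.1458
  Δ         -0.2272   -0.4544    0.2272    0.6816
  eq           7.42     1.097    0.2809    0.8274
  solve Keq expr → x = 0.2272; check Q = 0.01783

[X]_eq = 0.8274 M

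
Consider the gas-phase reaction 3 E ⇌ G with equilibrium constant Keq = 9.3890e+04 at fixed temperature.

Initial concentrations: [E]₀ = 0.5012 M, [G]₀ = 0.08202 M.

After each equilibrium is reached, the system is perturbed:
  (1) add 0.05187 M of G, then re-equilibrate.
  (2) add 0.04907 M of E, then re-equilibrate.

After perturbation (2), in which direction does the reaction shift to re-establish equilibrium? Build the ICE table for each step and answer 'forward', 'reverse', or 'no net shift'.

Q₀ = 0.6515 vs Keq = 9.3890e+04 ⇒ Q<K, forward
Step 1:
                   E          G
  I           0.5012    0.08202
  C          -0.4874     0.1625
  E          0.01376     0.2445
  solve Keq expr → x = 0.1625; check Q = 9.3890e+04
Then add 0.05187 M of G.
Step 2:
                   E          G
  I          0.01376     0.2964
  C       9.0623e-04 -3.0208e-04
  E          0.01466     0.2961
  solve Keq expr → x = -3.0208e-04; check Q = 9.3890e+04
Then add 0.04907 M of E.
Step 3:
                   E          G
  I          0.06373     0.2961
  C         -0.04881    0.01627
  E          0.01493     0.3123
  solve Keq expr → x = 0.01627; check Q = 9.3890e+04

Direction: forward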